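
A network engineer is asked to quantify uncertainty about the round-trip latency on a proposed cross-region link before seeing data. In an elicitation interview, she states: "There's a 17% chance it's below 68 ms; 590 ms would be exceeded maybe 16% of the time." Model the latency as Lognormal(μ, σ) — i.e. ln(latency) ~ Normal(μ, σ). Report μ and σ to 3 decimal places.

μ ≈ 5.277, σ ≈ 1.109

If T ~ Lognormal(μ,σ) then ln T ~ Normal(μ,σ), so the p-quantile of ln T is μ + z_p·σ.
ln(68) = 4.22 and ln(590) = 6.38; z_{0.17} = -0.9542, z_{0.84} = 0.9945.
σ = (6.38 − 4.22)/(0.9945 − (-0.9542)) = 1.109.
μ = 4.22 − (-0.9542)·1.109 = 5.277.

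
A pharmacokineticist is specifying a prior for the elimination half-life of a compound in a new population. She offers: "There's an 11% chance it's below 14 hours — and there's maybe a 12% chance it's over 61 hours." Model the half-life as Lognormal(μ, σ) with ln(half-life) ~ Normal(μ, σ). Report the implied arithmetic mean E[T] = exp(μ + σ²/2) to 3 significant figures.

If T ~ Lognormal(μ,σ) then ln T ~ Normal(μ,σ), so the p-quantile of ln T is μ + z_p·σ.
ln(14) = 2.639 and ln(61) = 4.111; z_{0.11} = -1.227, z_{0.88} = 1.175.
σ = (4.111 − 2.639)/(1.175 − (-1.227)) = 0.613.
μ = 2.639 − (-1.227)·0.613 = 3.391.
E[T] = exp(μ + σ²/2) = exp(3.391 + 0.1878) = 35.8 hours.

E[T] ≈ 35.8 hours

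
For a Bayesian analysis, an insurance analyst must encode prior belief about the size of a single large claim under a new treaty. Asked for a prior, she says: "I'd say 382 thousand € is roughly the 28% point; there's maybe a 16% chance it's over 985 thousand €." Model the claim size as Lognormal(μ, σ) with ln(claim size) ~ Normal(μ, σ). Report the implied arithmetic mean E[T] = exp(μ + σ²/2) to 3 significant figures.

If T ~ Lognormal(μ,σ) then ln T ~ Normal(μ,σ), so the p-quantile of ln T is μ + z_p·σ.
ln(382) = 5.945 and ln(985) = 6.893; z_{0.28} = -0.5828, z_{0.84} = 0.9945.
σ = (6.893 − 5.945)/(0.9945 − (-0.5828)) = 0.601.
μ = 5.945 − (-0.5828)·0.601 = 6.295.
E[T] = exp(μ + σ²/2) = exp(6.295 + 0.1803) = 649 thousand €.

E[T] ≈ 649 thousand €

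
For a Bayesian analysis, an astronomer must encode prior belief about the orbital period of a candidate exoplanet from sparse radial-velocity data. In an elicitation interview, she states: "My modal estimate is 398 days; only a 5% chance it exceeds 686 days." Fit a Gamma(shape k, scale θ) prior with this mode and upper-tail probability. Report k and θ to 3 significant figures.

Gamma(k,θ) with k>1 has mode (k−1)θ, so θ = 398/(k−1).
Need P(X < 686) = 0.95 with θ tied to k this way. Start at k = 2, θ = 398: P(X<686) ≈ 0.514.
Too low — raise k to concentrate. Iterating converges to k ≈ 10.4.
Then θ = 398/(10.4−1) ≈ 42.3.

k ≈ 10.4, θ ≈ 42.3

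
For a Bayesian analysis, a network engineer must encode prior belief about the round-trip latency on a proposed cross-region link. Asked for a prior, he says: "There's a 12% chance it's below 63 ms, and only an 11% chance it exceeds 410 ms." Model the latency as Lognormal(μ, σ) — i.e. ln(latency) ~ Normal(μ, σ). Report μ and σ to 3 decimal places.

μ ≈ 5.060, σ ≈ 0.780

If T ~ Lognormal(μ,σ) then ln T ~ Normal(μ,σ), so the p-quantile of ln T is μ + z_p·σ.
ln(63) = 4.143 and ln(410) = 6.016; z_{0.12} = -1.175, z_{0.89} = 1.227.
σ = (6.016 − 4.143)/(1.227 − (-1.175)) = 0.780.
μ = 4.143 − (-1.175)·0.780 = 5.060.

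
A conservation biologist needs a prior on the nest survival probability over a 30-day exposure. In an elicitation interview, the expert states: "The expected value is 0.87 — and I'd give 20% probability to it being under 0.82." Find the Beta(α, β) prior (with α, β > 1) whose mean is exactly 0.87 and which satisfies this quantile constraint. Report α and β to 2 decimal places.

α ≈ 23.88, β ≈ 3.57

With mean 0.87 fixed, write α = 0.87s, β = 0.13s where s = α+β.
Need P(θ < 0.82) = 0.2 under Beta(0.87s, 0.13s). Normal approximation: (q−m)/√(m(1−m)/s) ≈ z_{0.2} = -0.842, so s ≈ 0.87·0.13·(-0.842)²/(0.82−0.87)² = 32.0.
At s = 32.0: P(θ<0.82) ≈ 0.187. Adjusting to match 0.2 gives s ≈ 27.45.
So α = 0.87·27.45 ≈ 23.88, β = 0.13·27.45 ≈ 3.57.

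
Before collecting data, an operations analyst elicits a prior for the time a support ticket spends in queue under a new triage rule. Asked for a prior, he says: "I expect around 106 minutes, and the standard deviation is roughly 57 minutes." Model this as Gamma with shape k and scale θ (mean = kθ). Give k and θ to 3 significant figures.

k ≈ 3.46, θ ≈ 30.7

For Gamma(k, scale θ): mean = kθ, variance = kθ², so CV = 1/√k.
CV = SD/mean = 57/106 = 0.5377, hence k = 1/CV² = 3.46.
Then θ = mean/k = 106/3.46 = 30.7.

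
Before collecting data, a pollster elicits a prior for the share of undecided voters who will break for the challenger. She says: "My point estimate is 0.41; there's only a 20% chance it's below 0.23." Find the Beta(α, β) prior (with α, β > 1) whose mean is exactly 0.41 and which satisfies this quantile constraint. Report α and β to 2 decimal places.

With mean 0.41 fixed, write α = 0.41s, β = 0.59s where s = α+β.
Need P(θ < 0.23) = 0.2 under Beta(0.41s, 0.59s). Normal approximation: (q−m)/√(m(1−m)/s) ≈ z_{0.2} = -0.842, so s ≈ 0.41·0.59·(-0.842)²/(0.23−0.41)² = 5.3.
At s = 5.3: P(θ<0.23) ≈ 0.205. Adjusting to match 0.2 gives s ≈ 5.48.
So α = 0.41·5.48 ≈ 2.25, β = 0.59·5.48 ≈ 3.23.

α ≈ 2.25, β ≈ 3.23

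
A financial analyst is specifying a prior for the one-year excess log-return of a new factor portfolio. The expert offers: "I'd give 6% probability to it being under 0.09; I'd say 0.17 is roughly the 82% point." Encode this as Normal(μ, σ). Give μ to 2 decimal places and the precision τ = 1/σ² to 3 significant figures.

μ = 0.14, τ = 953

The p-quantile of Normal(μ,σ) is μ + z_p·σ, with z_{0.06} = -1.555 and z_{0.82} = 0.9154.
Eliminate σ: μ = (z₂·x₁ − z₁·x₂)/(z₂ − z₁) = (0.9154·0.09 − (-1.555)·0.17)/2.47 = 0.14.
Then σ = (x₂ − x₁)/(z₂ − z₁) = (0.17 − 0.09)/2.47 = 0.03.
Precision τ = 1/σ² = 1/0.03239² = 953.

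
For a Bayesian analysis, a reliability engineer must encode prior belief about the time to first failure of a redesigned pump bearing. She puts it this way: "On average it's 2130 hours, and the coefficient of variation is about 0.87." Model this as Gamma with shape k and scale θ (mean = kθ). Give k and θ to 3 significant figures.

For Gamma(k, scale θ): mean = kθ, variance = kθ², so CV = 1/√k.
CV = 0.87, hence k = 1/CV² = 1.32.
Then θ = mean/k = 2130/1.32 = 1610.

k ≈ 1.32, θ ≈ 1610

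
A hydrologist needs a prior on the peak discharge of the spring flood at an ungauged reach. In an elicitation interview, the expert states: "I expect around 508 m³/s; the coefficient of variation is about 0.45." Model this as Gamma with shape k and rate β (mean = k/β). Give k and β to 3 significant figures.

For Gamma(k, rate β): mean = k/β, variance = k/β², so CV = 1/√k.
CV = 0.45, hence k = 1/CV² = 4.94.
Then β = k/mean = 4.94/508 = 0.00972.

k ≈ 4.94, β ≈ 0.00972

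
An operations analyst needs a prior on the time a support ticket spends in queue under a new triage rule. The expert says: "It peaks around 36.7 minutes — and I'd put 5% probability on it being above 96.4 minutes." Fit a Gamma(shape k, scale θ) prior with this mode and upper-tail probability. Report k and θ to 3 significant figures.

k ≈ 3.89, θ ≈ 12.7

Gamma(k,θ) with k>1 has mode (k−1)θ, so θ = 36.7/(k−1).
Need P(X < 96.4) = 0.95 with θ tied to k this way. Start at k = 2, θ = 36.7: P(X<96.4) ≈ 0.738.
Too low — raise k to concentrate. Iterating converges to k ≈ 3.89.
Then θ = 36.7/(3.89−1) ≈ 12.7.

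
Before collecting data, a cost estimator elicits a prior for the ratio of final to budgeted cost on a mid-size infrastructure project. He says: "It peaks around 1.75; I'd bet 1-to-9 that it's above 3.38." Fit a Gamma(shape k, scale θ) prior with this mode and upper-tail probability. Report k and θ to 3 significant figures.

Gamma(k,θ) with k>1 has mode (k−1)θ, so θ = 1.75/(k−1).
Need P(X < 3.38) = 0.9 with θ tied to k this way. Start at k = 2, θ = 1.75: P(X<3.38) ≈ 0.575.
Too low — raise k to concentrate. Iterating converges to k ≈ 5.42.
Then θ = 1.75/(5.42−1) ≈ 0.396.

k ≈ 5.42, θ ≈ 0.396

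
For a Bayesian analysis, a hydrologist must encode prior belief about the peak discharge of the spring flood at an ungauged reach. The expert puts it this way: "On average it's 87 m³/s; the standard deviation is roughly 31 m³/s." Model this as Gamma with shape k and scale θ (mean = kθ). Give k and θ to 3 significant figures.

For Gamma(k, scale θ): mean = kθ, variance = kθ², so CV = 1/√k.
CV = SD/mean = 31/87 = 0.3563, hence k = 1/CV² = 7.88.
Then θ = mean/k = 87/7.88 = 11.

k ≈ 7.88, θ ≈ 11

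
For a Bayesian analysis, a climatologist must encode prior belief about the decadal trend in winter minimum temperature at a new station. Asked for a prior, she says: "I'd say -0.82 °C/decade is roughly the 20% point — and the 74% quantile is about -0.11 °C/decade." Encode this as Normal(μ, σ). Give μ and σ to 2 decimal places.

The p-quantile of Normal(μ,σ) is μ + z_p·σ, with z_{0.2} = -0.8416 and z_{0.74} = 0.6433.
Eliminate σ: μ = (z₂·x₁ − z₁·x₂)/(z₂ − z₁) = (0.6433·-0.82 − (-0.8416)·-0.11)/1.485 = -0.42.
Then σ = (x₂ − x₁)/(z₂ − z₁) = (-0.11 − -0.82)/1.485 = 0.48.

μ = -0.42, σ = 0.48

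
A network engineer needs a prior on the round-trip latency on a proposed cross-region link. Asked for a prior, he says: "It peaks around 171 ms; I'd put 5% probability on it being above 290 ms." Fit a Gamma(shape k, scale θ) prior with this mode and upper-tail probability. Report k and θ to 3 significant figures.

k ≈ 11, θ ≈ 17.1

Gamma(k,θ) with k>1 has mode (k−1)θ, so θ = 171/(k−1).
Need P(X < 290) = 0.95 with θ tied to k this way. Start at k = 2, θ = 171: P(X<290) ≈ 0.505.
Too low — raise k to concentrate. Iterating converges to k ≈ 11.
Then θ = 171/(11−1) ≈ 17.1.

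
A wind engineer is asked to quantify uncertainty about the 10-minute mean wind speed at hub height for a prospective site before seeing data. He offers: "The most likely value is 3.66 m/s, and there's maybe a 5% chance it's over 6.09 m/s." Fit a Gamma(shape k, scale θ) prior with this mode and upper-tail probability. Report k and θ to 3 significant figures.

Gamma(k,θ) with k>1 has mode (k−1)θ, so θ = 3.66/(k−1).
Need P(X < 6.09) = 0.95 with θ tied to k this way. Start at k = 2, θ = 3.66: P(X<6.09) ≈ 0.495.
Too low — raise k to concentrate. Iterating converges to k ≈ 11.8.
Then θ = 3.66/(11.8−1) ≈ 0.34.

k ≈ 11.8, θ ≈ 0.34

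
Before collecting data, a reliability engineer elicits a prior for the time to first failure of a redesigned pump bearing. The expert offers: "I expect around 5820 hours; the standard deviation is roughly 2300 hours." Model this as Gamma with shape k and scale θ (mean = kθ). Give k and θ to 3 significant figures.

k ≈ 6.4, θ ≈ 909

For Gamma(k, scale θ): mean = kθ, variance = kθ², so CV = 1/√k.
CV = SD/mean = 2300/5820 = 0.3952, hence k = 1/CV² = 6.4.
Then θ = mean/k = 5820/6.4 = 909.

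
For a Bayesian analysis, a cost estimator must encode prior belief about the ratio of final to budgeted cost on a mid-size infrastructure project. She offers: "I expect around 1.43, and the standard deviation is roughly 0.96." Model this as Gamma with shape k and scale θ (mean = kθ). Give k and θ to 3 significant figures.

For Gamma(k, scale θ): mean = kθ, variance = kθ², so CV = 1/√k.
CV = SD/mean = 0.96/1.43 = 0.6713, hence k = 1/CV² = 2.22.
Then θ = mean/k = 1.43/2.22 = 0.644.

k ≈ 2.22, θ ≈ 0.644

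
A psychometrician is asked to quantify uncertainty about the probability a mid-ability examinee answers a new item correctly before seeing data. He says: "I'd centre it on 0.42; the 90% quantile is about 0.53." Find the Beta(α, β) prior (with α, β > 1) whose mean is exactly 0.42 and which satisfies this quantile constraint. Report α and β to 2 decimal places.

α ≈ 14.01, β ≈ 19.34

With mean 0.42 fixed, write α = 0.42s, β = 0.58s where s = α+β.
Need P(θ < 0.53) = 0.9 under Beta(0.42s, 0.58s). Normal approximation: (q−m)/√(m(1−m)/s) ≈ z_{0.9} = 1.28, so s ≈ 0.42·0.58·(1.28)²/(0.53−0.42)² = 33.1.
At s = 33.1: P(θ<0.53) ≈ 0.899. Adjusting to match 0.9 gives s ≈ 33.35.
So α = 0.42·33.35 ≈ 14.01, β = 0.58·33.35 ≈ 19.34.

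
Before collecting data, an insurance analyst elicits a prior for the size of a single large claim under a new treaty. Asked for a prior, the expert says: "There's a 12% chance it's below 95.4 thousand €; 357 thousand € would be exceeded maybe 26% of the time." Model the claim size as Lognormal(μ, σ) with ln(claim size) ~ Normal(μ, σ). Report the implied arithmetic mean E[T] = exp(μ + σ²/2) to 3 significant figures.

E[T] ≈ 291 thousand €

If T ~ Lognormal(μ,σ) then ln T ~ Normal(μ,σ), so the p-quantile of ln T is μ + z_p·σ.
ln(95.4) = 4.558 and ln(357) = 5.878; z_{0.12} = -1.175, z_{0.74} = 0.6433.
σ = (5.878 − 4.558)/(0.6433 − (-1.175)) = 0.726.
μ = 4.558 − (-1.175)·0.726 = 5.411.
E[T] = exp(μ + σ²/2) = exp(5.411 + 0.2634) = 291 thousand €.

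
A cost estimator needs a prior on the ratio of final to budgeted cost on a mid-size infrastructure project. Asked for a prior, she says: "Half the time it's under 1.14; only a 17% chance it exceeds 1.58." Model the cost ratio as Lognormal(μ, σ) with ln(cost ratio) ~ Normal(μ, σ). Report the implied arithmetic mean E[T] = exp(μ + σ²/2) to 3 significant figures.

E[T] ≈ 1.21

If T ~ Lognormal(μ,σ) then ln T ~ Normal(μ,σ), so the p-quantile of ln T is μ + z_p·σ.
ln(1.14) = 0.131 and ln(1.58) = 0.4574; z_{0.5} = 0, z_{0.83} = 0.9542.
σ = (0.4574 − 0.131)/(0.9542 − (0)) = 0.342.
μ = 0.131 − (0)·0.342 = 0.131.
E[T] = exp(μ + σ²/2) = exp(0.131 + 0.0585) = 1.21.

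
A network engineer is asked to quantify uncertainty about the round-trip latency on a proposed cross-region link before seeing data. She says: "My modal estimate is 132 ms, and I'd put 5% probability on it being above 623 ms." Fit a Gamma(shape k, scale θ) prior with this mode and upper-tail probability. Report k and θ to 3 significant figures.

k ≈ 2.01, θ ≈ 131

Gamma(k,θ) with k>1 has mode (k−1)θ, so θ = 132/(k−1).
Need P(X < 623) = 0.95 with θ tied to k this way. Start at k = 2, θ = 132: P(X<623) ≈ 0.949.
Too low — raise k to concentrate. Iterating converges to k ≈ 2.01.
Then θ = 132/(2.01−1) ≈ 131.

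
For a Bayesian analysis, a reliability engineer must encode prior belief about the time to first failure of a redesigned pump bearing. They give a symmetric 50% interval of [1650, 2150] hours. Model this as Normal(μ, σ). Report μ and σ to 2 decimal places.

μ = 1900.00, σ = 370.65

A symmetric 50% interval runs μ ± z·σ with z = 0.6745.
Half-width = 250, so σ = 250/0.6745 = 370.65.
μ is the interval midpoint, 1900.00.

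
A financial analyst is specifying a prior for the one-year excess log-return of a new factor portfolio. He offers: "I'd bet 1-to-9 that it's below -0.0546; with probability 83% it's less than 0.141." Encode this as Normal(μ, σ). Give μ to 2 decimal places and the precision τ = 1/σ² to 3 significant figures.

The p-quantile of Normal(μ,σ) is μ + z_p·σ, with z_{0.1} = -1.282 and z_{0.83} = 0.9542.
Eliminate σ: μ = (z₂·x₁ − z₁·x₂)/(z₂ − z₁) = (0.9542·-0.0546 − (-1.282)·0.141)/2.236 = 0.06.
Then σ = (x₂ − x₁)/(z₂ − z₁) = (0.141 − -0.0546)/2.236 = 0.09.
Precision τ = 1/σ² = 1/0.08749² = 131.

μ = 0.06, τ = 131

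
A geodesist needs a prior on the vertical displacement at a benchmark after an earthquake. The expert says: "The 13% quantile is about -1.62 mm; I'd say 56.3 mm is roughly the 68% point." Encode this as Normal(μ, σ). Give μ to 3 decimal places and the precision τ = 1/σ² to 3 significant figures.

For Normal(μ,σ), the p-quantile is μ + z_p·σ. Here z_{0.13} = -1.126, z_{0.68} = 0.4677.
So -1.62 = μ − 1.126σ and 56.3 = μ + 0.4677σ.
Subtracting: σ = (56.3 − -1.62)/(0.4677 − (-1.126)) = 36.334.
Then μ = -1.62 − (-1.126)·36.334 = 39.307.
Precision τ = 1/σ² = 1/36.33² = 0.000757.

μ = 39.307, τ = 0.000757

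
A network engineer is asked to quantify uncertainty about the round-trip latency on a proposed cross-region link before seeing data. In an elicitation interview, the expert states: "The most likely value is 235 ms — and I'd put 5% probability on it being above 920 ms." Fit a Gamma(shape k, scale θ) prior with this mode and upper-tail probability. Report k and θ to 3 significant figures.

Gamma(k,θ) with k>1 has mode (k−1)θ, so θ = 235/(k−1).
Need P(X < 920) = 0.95 with θ tied to k this way. Start at k = 2, θ = 235: P(X<920) ≈ 0.902.
Too low — raise k to concentrate. Iterating converges to k ≈ 2.36.
Then θ = 235/(2.36−1) ≈ 173.

k ≈ 2.36, θ ≈ 173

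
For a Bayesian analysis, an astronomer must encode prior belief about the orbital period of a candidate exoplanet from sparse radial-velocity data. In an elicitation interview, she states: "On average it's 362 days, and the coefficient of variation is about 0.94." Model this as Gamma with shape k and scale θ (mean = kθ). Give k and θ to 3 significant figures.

k ≈ 1.13, θ ≈ 320

For Gamma(k, scale θ): mean = kθ, variance = kθ², so CV = 1/√k.
CV = 0.94, hence k = 1/CV² = 1.13.
Then θ = mean/k = 362/1.13 = 320.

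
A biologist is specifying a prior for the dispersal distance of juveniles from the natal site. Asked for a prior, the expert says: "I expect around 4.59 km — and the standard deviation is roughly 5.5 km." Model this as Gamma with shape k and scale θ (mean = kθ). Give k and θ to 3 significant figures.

k ≈ 0.696, θ ≈ 6.59

For Gamma(k, scale θ): mean = kθ, variance = kθ², so CV = 1/√k.
CV = SD/mean = 5.5/4.59 = 1.198, hence k = 1/CV² = 0.696.
Then θ = mean/k = 4.59/0.696 = 6.59.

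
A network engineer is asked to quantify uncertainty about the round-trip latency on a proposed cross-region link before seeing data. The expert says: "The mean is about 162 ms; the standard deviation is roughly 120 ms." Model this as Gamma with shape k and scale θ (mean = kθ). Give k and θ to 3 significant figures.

For Gamma(k, scale θ): mean = kθ, variance = kθ², so CV = 1/√k.
CV = SD/mean = 120/162 = 0.7407, hence k = 1/CV² = 1.82.
Then θ = mean/k = 162/1.82 = 88.9.

k ≈ 1.82, θ ≈ 88.9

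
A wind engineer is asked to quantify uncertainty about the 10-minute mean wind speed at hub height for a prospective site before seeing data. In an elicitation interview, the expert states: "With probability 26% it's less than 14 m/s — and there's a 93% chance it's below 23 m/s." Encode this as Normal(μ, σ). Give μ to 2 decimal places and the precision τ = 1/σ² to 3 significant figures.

For Normal(μ,σ), the p-quantile is μ + z_p·σ. Here z_{0.26} = -0.6433, z_{0.93} = 1.476.
So 14 = μ − 0.6433σ and 23 = μ + 1.476σ.
Subtracting: σ = (23 − 14)/(1.476 − (-0.6433)) = 4.25.
Then μ = 14 − (-0.6433)·4.25 = 16.73.
Precision τ = 1/σ² = 1/4.247² = 0.0554.

μ = 16.73, τ = 0.0554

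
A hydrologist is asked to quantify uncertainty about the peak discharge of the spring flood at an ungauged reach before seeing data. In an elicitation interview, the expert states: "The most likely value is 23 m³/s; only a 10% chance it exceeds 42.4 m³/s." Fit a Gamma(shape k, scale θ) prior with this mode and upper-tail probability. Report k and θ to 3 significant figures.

Gamma(k,θ) with k>1 has mode (k−1)θ, so θ = 23/(k−1).
Need P(X < 42.4) = 0.9 with θ tied to k this way. Start at k = 2, θ = 23: P(X<42.4) ≈ 0.550.
Too low — raise k to concentrate. Iterating converges to k ≈ 6.1.
Then θ = 23/(6.1−1) ≈ 4.51.

k ≈ 6.1, θ ≈ 4.51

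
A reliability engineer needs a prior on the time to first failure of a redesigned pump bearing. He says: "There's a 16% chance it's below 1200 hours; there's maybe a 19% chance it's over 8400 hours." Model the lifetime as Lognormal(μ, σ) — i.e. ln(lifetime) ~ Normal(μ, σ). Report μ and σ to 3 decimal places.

μ ≈ 8.124, σ ≈ 1.039

If T ~ Lognormal(μ,σ) then ln T ~ Normal(μ,σ), so the p-quantile of ln T is μ + z_p·σ.
ln(1200) = 7.09 and ln(8400) = 9.036; z_{0.16} = -0.9945, z_{0.81} = 0.8779.
σ = (9.036 − 7.09)/(0.8779 − (-0.9945)) = 1.039.
μ = 7.09 − (-0.9945)·1.039 = 8.124.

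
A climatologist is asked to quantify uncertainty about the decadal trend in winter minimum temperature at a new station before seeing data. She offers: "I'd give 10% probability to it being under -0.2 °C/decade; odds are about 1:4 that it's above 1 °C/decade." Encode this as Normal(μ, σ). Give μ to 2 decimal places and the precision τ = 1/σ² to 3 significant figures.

The p-quantile of Normal(μ,σ) is μ + z_p·σ, with z_{0.1} = -1.282 and z_{0.8} = 0.8416.
Eliminate σ: μ = (z₂·x₁ − z₁·x₂)/(z₂ − z₁) = (0.8416·-0.2 − (-1.282)·1)/2.123 = 0.52.
Then σ = (x₂ − x₁)/(z₂ − z₁) = (1 − -0.2)/2.123 = 0.57.
Precision τ = 1/σ² = 1/0.5652² = 3.13.

μ = 0.52, τ = 3.13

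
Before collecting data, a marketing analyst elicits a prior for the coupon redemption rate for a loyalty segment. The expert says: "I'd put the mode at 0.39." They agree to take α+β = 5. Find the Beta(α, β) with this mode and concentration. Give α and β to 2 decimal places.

For α,β > 1 the Beta mode is (α−1)/(α+β−2). With α+β = 5, the mode is (α−1)/3.
Set (α−1)/3 = 0.39 → α = 1 + 0.39·3 = 2.17.
β = 5 − α = 2.83.

α = 2.17, β = 2.83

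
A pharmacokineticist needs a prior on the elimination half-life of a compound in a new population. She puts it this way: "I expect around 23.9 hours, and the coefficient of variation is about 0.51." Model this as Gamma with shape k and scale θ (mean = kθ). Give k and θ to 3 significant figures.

For Gamma(k, scale θ): mean = kθ, variance = kθ², so CV = 1/√k.
CV = 0.51, hence k = 1/CV² = 3.84.
Then θ = mean/k = 23.9/3.84 = 6.22.

k ≈ 3.84, θ ≈ 6.22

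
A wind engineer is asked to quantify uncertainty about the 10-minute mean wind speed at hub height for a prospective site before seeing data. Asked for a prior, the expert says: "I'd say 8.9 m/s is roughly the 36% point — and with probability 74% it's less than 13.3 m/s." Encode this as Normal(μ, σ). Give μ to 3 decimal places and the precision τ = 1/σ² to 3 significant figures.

μ = 10.474, τ = 0.0518

The p-quantile of Normal(μ,σ) is μ + z_p·σ, with z_{0.36} = -0.3585 and z_{0.74} = 0.6433.
Eliminate σ: μ = (z₂·x₁ − z₁·x₂)/(z₂ − z₁) = (0.6433·8.9 − (-0.3585)·13.3)/1.002 = 10.474.
Then σ = (x₂ − x₁)/(z₂ − z₁) = (13.3 − 8.9)/1.002 = 4.392.
Precision τ = 1/σ² = 1/4.392² = 0.0518.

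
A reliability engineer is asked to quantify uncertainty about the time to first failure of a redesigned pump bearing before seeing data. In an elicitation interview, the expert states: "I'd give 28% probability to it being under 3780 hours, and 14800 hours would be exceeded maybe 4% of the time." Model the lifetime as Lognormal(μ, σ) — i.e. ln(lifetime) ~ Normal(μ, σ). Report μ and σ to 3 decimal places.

If T ~ Lognormal(μ,σ) then ln T ~ Normal(μ,σ), so the p-quantile of ln T is μ + z_p·σ.
ln(3780) = 8.237 and ln(14800) = 9.602; z_{0.28} = -0.5828, z_{0.96} = 1.751.
σ = (9.602 − 8.237)/(1.751 − (-0.5828)) = 0.585.
μ = 8.237 − (-0.5828)·0.585 = 8.578.

μ ≈ 8.578, σ ≈ 0.585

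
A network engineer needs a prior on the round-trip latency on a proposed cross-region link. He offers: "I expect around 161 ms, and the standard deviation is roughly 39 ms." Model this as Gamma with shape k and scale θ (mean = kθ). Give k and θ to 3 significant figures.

k ≈ 17, θ ≈ 9.45

For Gamma(k, scale θ): mean = kθ, variance = kθ², so CV = 1/√k.
CV = SD/mean = 39/161 = 0.2422, hence k = 1/CV² = 17.
Then θ = mean/k = 161/17 = 9.45.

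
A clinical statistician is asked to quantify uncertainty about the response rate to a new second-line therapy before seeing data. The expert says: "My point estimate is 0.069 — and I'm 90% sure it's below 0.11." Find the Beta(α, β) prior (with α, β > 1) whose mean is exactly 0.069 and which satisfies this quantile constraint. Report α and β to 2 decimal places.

α ≈ 4.70, β ≈ 63.48

With mean 0.069 fixed, write α = 0.069s, β = 0.931s where s = α+β.
Need P(θ < 0.11) = 0.9 under Beta(0.069s, 0.931s). Normal approximation: (q−m)/√(m(1−m)/s) ≈ z_{0.9} = 1.28, so s ≈ 0.069·0.931·(1.28)²/(0.11−0.069)² = 62.8.
At s = 62.8: P(θ<0.11) ≈ 0.893. Adjusting to match 0.9 gives s ≈ 68.18.
So α = 0.069·68.18 ≈ 4.70, β = 0.931·68.18 ≈ 63.48.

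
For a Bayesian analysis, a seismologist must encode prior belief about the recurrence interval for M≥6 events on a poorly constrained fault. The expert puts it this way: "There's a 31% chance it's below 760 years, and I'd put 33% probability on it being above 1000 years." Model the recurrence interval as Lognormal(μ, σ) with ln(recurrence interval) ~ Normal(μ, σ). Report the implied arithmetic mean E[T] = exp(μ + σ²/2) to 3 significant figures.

E[T] ≈ 918 years

If T ~ Lognormal(μ,σ) then ln T ~ Normal(μ,σ), so the p-quantile of ln T is μ + z_p·σ.
ln(760) = 6.633 and ln(1000) = 6.908; z_{0.31} = -0.4959, z_{0.67} = 0.4399.
σ = (6.908 − 6.633)/(0.4399 − (-0.4959)) = 0.293.
μ = 6.633 − (-0.4959)·0.293 = 6.779.
E[T] = exp(μ + σ²/2) = exp(6.779 + 0.0430) = 918 years.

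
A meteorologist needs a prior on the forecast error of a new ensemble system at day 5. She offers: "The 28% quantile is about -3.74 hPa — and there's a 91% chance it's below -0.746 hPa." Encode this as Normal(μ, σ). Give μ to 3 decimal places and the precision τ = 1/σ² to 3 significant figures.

For Normal(μ,σ), the p-quantile is μ + z_p·σ. Here z_{0.28} = -0.5828, z_{0.91} = 1.341.
So -3.74 = μ − 0.5828σ and -0.746 = μ + 1.341σ.
Subtracting: σ = (-0.746 − -3.74)/(1.341 − (-0.5828)) = 1.556.
Then μ = -3.74 − (-0.5828)·1.556 = -2.833.
Precision τ = 1/σ² = 1/1.556² = 0.413.

μ = -2.833, τ = 0.413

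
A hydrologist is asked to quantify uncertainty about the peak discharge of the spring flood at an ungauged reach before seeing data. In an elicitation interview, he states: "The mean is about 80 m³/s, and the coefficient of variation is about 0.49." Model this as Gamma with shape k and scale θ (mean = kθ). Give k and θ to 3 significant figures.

For Gamma(k, scale θ): mean = kθ, variance = kθ², so CV = 1/√k.
CV = 0.49, hence k = 1/CV² = 4.16.
Then θ = mean/k = 80/4.16 = 19.2.

k ≈ 4.16, θ ≈ 19.2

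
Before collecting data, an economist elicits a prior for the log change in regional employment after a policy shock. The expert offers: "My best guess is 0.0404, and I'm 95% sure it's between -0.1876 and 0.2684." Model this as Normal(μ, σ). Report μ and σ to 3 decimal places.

μ = 0.040, σ = 0.116

A symmetric 95% interval runs μ ± z·σ with z = 1.96.
Half-width = 0.228, so σ = 0.228/1.96 = 0.116.
μ is the stated best guess, 0.040.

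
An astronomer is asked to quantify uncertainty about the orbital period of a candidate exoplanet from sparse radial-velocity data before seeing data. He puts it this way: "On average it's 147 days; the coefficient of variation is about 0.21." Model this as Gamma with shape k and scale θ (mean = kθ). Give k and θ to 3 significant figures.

For Gamma(k, scale θ): mean = kθ, variance = kθ², so CV = 1/√k.
CV = 0.21, hence k = 1/CV² = 22.7.
Then θ = mean/k = 147/22.7 = 6.48.

k ≈ 22.7, θ ≈ 6.48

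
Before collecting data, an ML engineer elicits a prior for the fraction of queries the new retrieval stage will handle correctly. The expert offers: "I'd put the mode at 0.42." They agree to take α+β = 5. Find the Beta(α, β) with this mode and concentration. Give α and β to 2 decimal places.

α = 2.26, β = 2.74

For α,β > 1 the Beta mode is (α−1)/(α+β−2). With α+β = 5, the mode is (α−1)/3.
Set (α−1)/3 = 0.42 → α = 1 + 0.42·3 = 2.26.
β = 5 − α = 2.74.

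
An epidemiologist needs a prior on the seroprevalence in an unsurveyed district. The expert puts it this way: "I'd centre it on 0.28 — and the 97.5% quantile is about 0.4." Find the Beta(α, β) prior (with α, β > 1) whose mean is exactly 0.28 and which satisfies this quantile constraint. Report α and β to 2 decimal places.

α ≈ 16.54, β ≈ 42.54

With mean 0.28 fixed, write α = 0.28s, β = 0.72s where s = α+β.
Need P(θ < 0.4) = 0.975 under Beta(0.28s, 0.72s). Normal approximation: (q−m)/√(m(1−m)/s) ≈ z_{0.975} = 1.96, so s ≈ 0.28·0.72·(1.96)²/(0.4−0.28)² = 53.8.
At s = 53.8: P(θ<0.4) ≈ 0.969. Adjusting to match 0.975 gives s ≈ 59.09.
So α = 0.28·59.09 ≈ 16.54, β = 0.72·59.09 ≈ 42.54.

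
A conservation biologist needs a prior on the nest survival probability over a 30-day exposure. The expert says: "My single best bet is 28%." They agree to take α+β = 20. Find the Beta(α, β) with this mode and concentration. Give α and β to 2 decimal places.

For α,β > 1 the Beta mode is (α−1)/(α+β−2). With α+β = 20, the mode is (α−1)/18.
Set (α−1)/18 = 0.28 → α = 1 + 0.28·18 = 6.04.
β = 20 − α = 13.96.

α = 6.04, β = 13.96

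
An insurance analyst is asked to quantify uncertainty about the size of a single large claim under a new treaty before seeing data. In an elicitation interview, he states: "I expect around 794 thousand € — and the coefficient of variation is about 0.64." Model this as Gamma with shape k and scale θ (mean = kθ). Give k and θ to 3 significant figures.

k ≈ 2.44, θ ≈ 325

For Gamma(k, scale θ): mean = kθ, variance = kθ², so CV = 1/√k.
CV = 0.64, hence k = 1/CV² = 2.44.
Then θ = mean/k = 794/2.44 = 325.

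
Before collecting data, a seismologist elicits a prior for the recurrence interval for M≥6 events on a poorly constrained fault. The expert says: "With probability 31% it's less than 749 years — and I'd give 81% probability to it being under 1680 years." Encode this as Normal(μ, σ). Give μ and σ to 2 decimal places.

The p-quantile of Normal(μ,σ) is μ + z_p·σ, with z_{0.31} = -0.4959 and z_{0.81} = 0.8779.
Eliminate σ: μ = (z₂·x₁ − z₁·x₂)/(z₂ − z₁) = (0.8779·749 − (-0.4959)·1680)/1.374 = 1085.04.
Then σ = (x₂ − x₁)/(z₂ − z₁) = (1680 − 749)/1.374 = 677.71.

μ = 1085.04, σ = 677.71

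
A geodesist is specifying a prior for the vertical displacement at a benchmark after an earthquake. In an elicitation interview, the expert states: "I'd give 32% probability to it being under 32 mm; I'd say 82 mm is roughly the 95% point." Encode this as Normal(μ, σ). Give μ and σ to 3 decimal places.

μ = 43.070, σ = 23.668

For Normal(μ,σ), the p-quantile is μ + z_p·σ. Here z_{0.32} = -0.4677, z_{0.95} = 1.645.
So 32 = μ − 0.4677σ and 82 = μ + 1.645σ.
Subtracting: σ = (82 − 32)/(1.645 − (-0.4677)) = 23.668.
Then μ = 32 − (-0.4677)·23.668 = 43.070.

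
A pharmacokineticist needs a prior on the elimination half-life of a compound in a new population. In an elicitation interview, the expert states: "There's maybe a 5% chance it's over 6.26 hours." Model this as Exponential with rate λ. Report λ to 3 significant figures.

P(T > 6.26) = e^(−λ·6.26) = 0.05, so λ = −ln(0.05)/6.26 = 0.479.

λ ≈ 0.479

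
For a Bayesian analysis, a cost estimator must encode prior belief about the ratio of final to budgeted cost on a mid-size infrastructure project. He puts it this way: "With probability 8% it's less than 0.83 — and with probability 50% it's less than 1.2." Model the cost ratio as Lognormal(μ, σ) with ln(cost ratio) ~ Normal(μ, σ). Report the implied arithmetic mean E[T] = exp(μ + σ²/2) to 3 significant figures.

E[T] ≈ 1.24

If T ~ Lognormal(μ,σ) then ln T ~ Normal(μ,σ), so the p-quantile of ln T is μ + z_p·σ.
ln(0.83) = -0.1863 and ln(1.2) = 0.1823; z_{0.08} = -1.405, z_{0.5} = 0.
σ = (0.1823 − -0.1863)/(0 − (-1.405)) = 0.262.
μ = -0.1863 − (-1.405)·0.262 = 0.182.
E[T] = exp(μ + σ²/2) = exp(0.182 + 0.0344) = 1.24.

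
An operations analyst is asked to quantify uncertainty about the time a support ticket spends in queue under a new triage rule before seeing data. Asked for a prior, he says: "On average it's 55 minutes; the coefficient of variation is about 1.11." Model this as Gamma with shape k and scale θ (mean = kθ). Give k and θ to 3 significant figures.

For Gamma(k, scale θ): mean = kθ, variance = kθ², so CV = 1/√k.
CV = 1.11, hence k = 1/CV² = 0.812.
Then θ = mean/k = 55/0.812 = 67.8.

k ≈ 0.812, θ ≈ 67.8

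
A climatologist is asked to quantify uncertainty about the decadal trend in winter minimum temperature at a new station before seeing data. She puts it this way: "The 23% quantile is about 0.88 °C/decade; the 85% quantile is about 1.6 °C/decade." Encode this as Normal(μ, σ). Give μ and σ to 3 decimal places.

The p-quantile of Normal(μ,σ) is μ + z_p·σ, with z_{0.23} = -0.7388 and z_{0.85} = 1.036.
Eliminate σ: μ = (z₂·x₁ − z₁·x₂)/(z₂ − z₁) = (1.036·0.88 − (-0.7388)·1.6)/1.775 = 1.180.
Then σ = (x₂ − x₁)/(z₂ − z₁) = (1.6 − 0.88)/1.775 = 0.406.

μ = 1.180, σ = 0.406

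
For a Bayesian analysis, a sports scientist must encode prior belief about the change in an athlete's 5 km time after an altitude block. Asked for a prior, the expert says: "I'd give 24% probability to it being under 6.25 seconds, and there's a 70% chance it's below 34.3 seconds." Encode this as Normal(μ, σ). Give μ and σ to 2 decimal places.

μ = 22.35, σ = 22.79

For Normal(μ,σ), the p-quantile is μ + z_p·σ. Here z_{0.24} = -0.7063, z_{0.7} = 0.5244.
So 6.25 = μ − 0.7063σ and 34.3 = μ + 0.5244σ.
Subtracting: σ = (34.3 − 6.25)/(0.5244 − (-0.7063)) = 22.79.
Then μ = 6.25 − (-0.7063)·22.79 = 22.35.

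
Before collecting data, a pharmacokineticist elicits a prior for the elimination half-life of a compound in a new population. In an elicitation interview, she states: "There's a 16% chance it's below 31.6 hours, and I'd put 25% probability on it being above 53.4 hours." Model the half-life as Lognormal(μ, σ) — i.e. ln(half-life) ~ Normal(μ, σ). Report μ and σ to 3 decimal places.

μ ≈ 3.766, σ ≈ 0.314

If T ~ Lognormal(μ,σ) then ln T ~ Normal(μ,σ), so the p-quantile of ln T is μ + z_p·σ.
ln(31.6) = 3.453 and ln(53.4) = 3.978; z_{0.16} = -0.9945, z_{0.75} = 0.6745.
σ = (3.978 − 3.453)/(0.6745 − (-0.9945)) = 0.314.
μ = 3.453 − (-0.9945)·0.314 = 3.766.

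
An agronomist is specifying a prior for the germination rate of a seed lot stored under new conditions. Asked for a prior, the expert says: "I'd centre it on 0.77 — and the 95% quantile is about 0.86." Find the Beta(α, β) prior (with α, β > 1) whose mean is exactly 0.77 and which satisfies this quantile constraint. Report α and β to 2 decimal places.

α ≈ 38.96, β ≈ 11.64

With mean 0.77 fixed, write α = 0.77s, β = 0.23s where s = α+β.
Need P(θ < 0.86) = 0.95 under Beta(0.77s, 0.23s). Normal approximation: (q−m)/√(m(1−m)/s) ≈ z_{0.95} = 1.64, so s ≈ 0.77·0.23·(1.64)²/(0.86−0.77)² = 59.2.
At s = 59.2: P(θ<0.86) ≈ 0.963. Adjusting to match 0.95 gives s ≈ 50.59.
So α = 0.77·50.59 ≈ 38.96, β = 0.23·50.59 ≈ 11.64.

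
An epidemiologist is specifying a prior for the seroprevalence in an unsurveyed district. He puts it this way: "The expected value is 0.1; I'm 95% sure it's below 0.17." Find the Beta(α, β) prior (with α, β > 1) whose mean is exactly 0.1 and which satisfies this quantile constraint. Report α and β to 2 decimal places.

With mean 0.1 fixed, write α = 0.1s, β = 0.9s where s = α+β.
Need P(θ < 0.17) = 0.95 under Beta(0.1s, 0.9s). Normal approximation: (q−m)/√(m(1−m)/s) ≈ z_{0.95} = 1.64, so s ≈ 0.1·0.9·(1.64)²/(0.17−0.1)² = 49.7.
At s = 49.7: P(θ<0.17) ≈ 0.935. Adjusting to match 0.95 gives s ≈ 59.94.
So α = 0.1·59.94 ≈ 5.99, β = 0.9·59.94 ≈ 53.95.

α ≈ 5.99, β ≈ 53.95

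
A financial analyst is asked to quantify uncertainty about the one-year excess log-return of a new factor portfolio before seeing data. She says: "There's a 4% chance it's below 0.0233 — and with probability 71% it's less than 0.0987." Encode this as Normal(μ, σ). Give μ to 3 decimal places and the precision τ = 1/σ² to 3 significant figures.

μ = 0.081, τ = 934

The p-quantile of Normal(μ,σ) is μ + z_p·σ, with z_{0.04} = -1.751 and z_{0.71} = 0.5534.
Eliminate σ: μ = (z₂·x₁ − z₁·x₂)/(z₂ − z₁) = (0.5534·0.0233 − (-1.751)·0.0987)/2.304 = 0.081.
Then σ = (x₂ − x₁)/(z₂ − z₁) = (0.0987 − 0.0233)/2.304 = 0.033.
Precision τ = 1/σ² = 1/0.03272² = 934.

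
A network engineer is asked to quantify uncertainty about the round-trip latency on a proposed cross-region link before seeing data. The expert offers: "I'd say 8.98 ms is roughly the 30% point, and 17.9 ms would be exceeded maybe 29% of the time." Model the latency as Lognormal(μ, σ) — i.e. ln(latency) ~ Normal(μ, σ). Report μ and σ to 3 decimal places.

μ ≈ 2.531, σ ≈ 0.640

If T ~ Lognormal(μ,σ) then ln T ~ Normal(μ,σ), so the p-quantile of ln T is μ + z_p·σ.
ln(8.98) = 2.195 and ln(17.9) = 2.885; z_{0.3} = -0.5244, z_{0.71} = 0.5534.
σ = (2.885 − 2.195)/(0.5534 − (-0.5244)) = 0.640.
μ = 2.195 − (-0.5244)·0.640 = 2.531.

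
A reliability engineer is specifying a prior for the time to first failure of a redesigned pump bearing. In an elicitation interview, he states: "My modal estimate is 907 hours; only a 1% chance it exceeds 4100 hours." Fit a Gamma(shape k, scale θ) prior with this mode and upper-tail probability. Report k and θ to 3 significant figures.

k ≈ 2.77, θ ≈ 511

Gamma(k,θ) with k>1 has mode (k−1)θ, so θ = 907/(k−1).
Need P(X < 4100) = 0.99 with θ tied to k this way. Start at k = 2, θ = 907: P(X<4100) ≈ 0.940.
Too low — raise k to concentrate. Iterating converges to k ≈ 2.77.
Then θ = 907/(2.77−1) ≈ 511.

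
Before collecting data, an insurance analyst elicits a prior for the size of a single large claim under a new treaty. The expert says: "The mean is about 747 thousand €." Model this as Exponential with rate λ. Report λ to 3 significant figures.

λ ≈ 0.00134

Exponential mean = 1/λ, so λ = 1/747.0 = 0.00134.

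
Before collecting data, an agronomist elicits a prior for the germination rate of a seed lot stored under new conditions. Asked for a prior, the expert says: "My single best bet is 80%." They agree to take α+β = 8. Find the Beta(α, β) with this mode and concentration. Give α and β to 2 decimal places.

α = 5.80, β = 2.20

For α,β > 1 the Beta mode is (α−1)/(α+β−2). With α+β = 8, the mode is (α−1)/6.
Set (α−1)/6 = 0.8 → α = 1 + 0.8·6 = 5.80.
β = 8 − α = 2.20.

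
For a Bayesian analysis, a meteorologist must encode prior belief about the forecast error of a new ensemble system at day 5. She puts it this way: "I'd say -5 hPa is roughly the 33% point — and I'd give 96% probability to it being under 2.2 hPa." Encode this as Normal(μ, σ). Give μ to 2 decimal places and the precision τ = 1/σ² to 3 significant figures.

The p-quantile of Normal(μ,σ) is μ + z_p·σ, with z_{0.33} = -0.4399 and z_{0.96} = 1.751.
Eliminate σ: μ = (z₂·x₁ − z₁·x₂)/(z₂ − z₁) = (1.751·-5 − (-0.4399)·2.2)/2.191 = -3.55.
Then σ = (x₂ − x₁)/(z₂ − z₁) = (2.2 − -5)/2.191 = 3.29.
Precision τ = 1/σ² = 1/3.287² = 0.0926.

μ = -3.55, τ = 0.0926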